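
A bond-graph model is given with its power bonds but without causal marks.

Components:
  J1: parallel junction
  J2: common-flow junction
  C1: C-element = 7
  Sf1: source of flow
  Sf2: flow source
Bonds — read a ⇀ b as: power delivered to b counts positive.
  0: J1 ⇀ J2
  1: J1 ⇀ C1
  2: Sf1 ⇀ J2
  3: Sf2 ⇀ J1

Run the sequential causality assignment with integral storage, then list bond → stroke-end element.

bond 2 stroke→Sf1  (Sf1 fixes flow; stroke at Sf1)
bond 3 stroke→Sf2  (source Sf2 imposes f)
bond 0 stroke→J2  (1-jn J2 has f-setter on 2)
bond 1 stroke→J1  (J1: last free bond brings effort in)

#0 |J2
#1 |J1
#2 |Sf1
#3 |Sf2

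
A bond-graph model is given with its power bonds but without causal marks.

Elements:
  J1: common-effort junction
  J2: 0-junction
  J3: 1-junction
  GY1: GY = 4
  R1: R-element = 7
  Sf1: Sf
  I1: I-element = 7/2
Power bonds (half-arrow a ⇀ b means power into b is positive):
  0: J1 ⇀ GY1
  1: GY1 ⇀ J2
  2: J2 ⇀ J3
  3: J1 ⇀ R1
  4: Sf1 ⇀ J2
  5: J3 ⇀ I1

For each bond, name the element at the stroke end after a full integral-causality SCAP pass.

β4 stroke→Sf1  (Sf1 (Sf) sets flow on bond)
β5 stroke→I1  (I1 integral (f out))
β2 stroke→J3  (J3: bond 5 brought flow, rest push out)
β1 stroke→J2  (J2: last free bond brings effort in)
β0 stroke→J1  (through GY1, causality inverts; strokes same side of GY1)
β3 stroke→R1  (J1 effort already set via bond 0)

b0 stroke→J1
b1 stroke→J2
b2 stroke→J3
b3 stroke→R1
b4 stroke→Sf1
b5 stroke→I1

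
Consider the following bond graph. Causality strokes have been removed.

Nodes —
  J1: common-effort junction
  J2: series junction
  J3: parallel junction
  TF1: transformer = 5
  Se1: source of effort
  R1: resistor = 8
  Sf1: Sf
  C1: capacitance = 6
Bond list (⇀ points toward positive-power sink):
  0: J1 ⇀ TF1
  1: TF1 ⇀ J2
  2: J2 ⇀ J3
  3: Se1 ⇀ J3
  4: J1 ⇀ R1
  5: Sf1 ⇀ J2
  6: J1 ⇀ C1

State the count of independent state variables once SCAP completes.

bond 3 →J3  (Se1: effort source, stroke at far end)
bond 5 →Sf1  (Sf1 fixes flow; stroke at Sf1)
bond 1 →J2  (J2 flow already set via bond 5)
bond 2 →J2  (J2: bond 5 brought flow, rest push out)
bond 0 →TF1  (through TF1, causality passes straight; one stroke at TF1)
bond 6 →J1  (C1 outputs effort q/C1)
bond 4 →R1  (0-jn J1 has e-setter on 6)

1  (C1 all integral)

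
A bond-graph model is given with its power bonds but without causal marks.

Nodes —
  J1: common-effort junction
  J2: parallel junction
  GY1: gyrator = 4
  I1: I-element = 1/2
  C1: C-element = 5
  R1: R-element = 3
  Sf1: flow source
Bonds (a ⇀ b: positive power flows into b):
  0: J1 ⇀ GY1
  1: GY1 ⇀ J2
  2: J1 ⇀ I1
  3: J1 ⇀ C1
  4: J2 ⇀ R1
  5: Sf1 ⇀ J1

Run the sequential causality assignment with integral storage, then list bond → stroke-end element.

b5 |Sf1  (Sf1 (Sf) sets flow on bond)
b2 |I1  (I1: I, integral causality)
b3 |J1  (C1: C, integral causality)
b0 |GY1  (J1: bond 3 brought effort, rest push out)
b1 |GY1  (GY1 both-in/both-out from 0)
b4 |J2  (closing 0-jn rule on J2)

#0 stroke→GY1
#1 stroke→GY1
#2 stroke→I1
#3 stroke→J1
#4 stroke→J2
#5 stroke→Sf1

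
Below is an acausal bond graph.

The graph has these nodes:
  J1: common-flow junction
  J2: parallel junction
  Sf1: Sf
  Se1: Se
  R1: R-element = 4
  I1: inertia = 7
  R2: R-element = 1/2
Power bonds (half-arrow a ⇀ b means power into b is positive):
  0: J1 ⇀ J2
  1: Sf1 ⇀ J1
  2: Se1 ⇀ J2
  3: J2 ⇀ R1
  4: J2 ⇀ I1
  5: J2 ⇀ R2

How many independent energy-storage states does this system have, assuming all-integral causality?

bond 1 stroke→Sf1  (source Sf1 imposes f)
bond 2 stroke→J2  (Se1 (Se) sets effort on bond)
bond 0 stroke→J1  (common-f at J1 fixed by 1)
bond 3 stroke→R1  (J2 effort already set via bond 2)
bond 4 stroke→I1  (common-e at J2 fixed by 2)
bond 5 stroke→R2  (common-e at J2 fixed by 2)

1  (I1 all integral)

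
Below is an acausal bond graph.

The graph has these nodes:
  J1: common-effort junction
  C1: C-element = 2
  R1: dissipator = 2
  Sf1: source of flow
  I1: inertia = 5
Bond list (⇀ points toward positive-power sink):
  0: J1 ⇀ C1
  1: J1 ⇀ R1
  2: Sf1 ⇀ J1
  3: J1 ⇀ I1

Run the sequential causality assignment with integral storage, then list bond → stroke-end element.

#2 |Sf1  (Sf1 fixes flow; stroke at Sf1)
#0 |J1  (C1 outputs effort q/C1)
#1 |R1  (J1 effort already set via bond 0)
#3 |I1  (J1 effort already set via bond 0)

bond 0 |J1
bond 1 |R1
bond 2 |Sf1
bond 3 |I1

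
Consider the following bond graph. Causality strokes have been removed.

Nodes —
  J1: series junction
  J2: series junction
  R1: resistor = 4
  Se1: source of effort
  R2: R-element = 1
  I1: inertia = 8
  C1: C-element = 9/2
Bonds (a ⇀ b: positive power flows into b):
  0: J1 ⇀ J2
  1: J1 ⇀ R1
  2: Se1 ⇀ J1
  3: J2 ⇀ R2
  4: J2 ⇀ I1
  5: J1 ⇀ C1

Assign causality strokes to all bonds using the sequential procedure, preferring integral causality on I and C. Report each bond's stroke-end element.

β2 |J1  (source Se1 imposes e)
β4 |I1  (I1 integral (f out))
β0 |J2  (J2: bond 4 brought flow, rest push out)
β3 |J2  (1-jn J2 has f-setter on 4)
β1 |J1  (common-f at J1 fixed by 0)
β5 |J1  (common-f at J1 fixed by 0)

bond 0 stroke at J2
bond 1 stroke at J1
bond 2 stroke at J1
bond 3 stroke at J2
bond 4 stroke at I1
bond 5 stroke at J1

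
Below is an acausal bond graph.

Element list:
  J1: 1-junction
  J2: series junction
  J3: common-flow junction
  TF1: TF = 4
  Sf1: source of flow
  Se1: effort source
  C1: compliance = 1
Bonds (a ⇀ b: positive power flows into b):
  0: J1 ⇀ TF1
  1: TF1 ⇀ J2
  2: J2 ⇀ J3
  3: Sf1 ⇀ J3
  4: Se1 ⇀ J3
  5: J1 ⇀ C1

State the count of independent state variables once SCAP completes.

β3 stroke→Sf1  (source Sf1 imposes f)
β4 stroke→J3  (Se1 fixes effort; stroke away)
β2 stroke→J3  (1-jn J3 has f-setter on 3)
β1 stroke→J2  (1-jn J2 has f-setter on 2)
β0 stroke→TF1  (TF1 one-in-one-out from 1)
β5 stroke→J1  (common-f at J1 fixed by 0)

1  (C1 all integral)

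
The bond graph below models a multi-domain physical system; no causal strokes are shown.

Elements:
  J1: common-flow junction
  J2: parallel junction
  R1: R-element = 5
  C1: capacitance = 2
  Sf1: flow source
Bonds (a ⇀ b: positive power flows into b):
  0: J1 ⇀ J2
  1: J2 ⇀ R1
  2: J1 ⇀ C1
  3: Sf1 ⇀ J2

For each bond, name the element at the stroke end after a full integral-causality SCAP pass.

#3 stroke→Sf1  (Sf1 fixes flow; stroke at Sf1)
#2 stroke→J1  (prefer integral on C1)
#0 stroke→J2  (J1: last free bond brings flow in)
#1 stroke→R1  (J2: bond 0 brought effort, rest push out)

bond 0 |J2
bond 1 |R1
bond 2 |J1
bond 3 |Sf1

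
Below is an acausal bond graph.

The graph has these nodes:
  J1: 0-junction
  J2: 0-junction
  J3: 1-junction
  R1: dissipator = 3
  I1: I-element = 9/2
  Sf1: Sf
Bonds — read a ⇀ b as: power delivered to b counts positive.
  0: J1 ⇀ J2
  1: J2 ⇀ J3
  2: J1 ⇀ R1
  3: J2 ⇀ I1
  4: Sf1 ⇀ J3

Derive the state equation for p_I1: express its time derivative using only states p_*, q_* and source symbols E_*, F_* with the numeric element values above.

bond 4 →Sf1  (Sf1 fixes flow; stroke at Sf1)
bond 1 →J3  (1-jn J3 has f-setter on 4)
bond 3 →I1  (prefer integral on I1)
bond 0 →J2  (J2: last free bond brings effort in)
bond 2 →J1  (only one effort-in slot at J1)

dp_I1/dt = -3*F_Sf1 - 2*p_I1/3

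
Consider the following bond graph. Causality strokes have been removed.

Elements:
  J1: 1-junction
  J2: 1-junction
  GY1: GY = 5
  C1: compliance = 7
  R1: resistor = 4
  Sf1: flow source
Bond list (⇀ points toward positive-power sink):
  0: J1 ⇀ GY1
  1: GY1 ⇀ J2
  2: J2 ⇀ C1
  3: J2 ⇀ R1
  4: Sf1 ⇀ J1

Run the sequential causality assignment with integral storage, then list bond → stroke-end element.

β4 |Sf1  (Sf1: flow source, stroke at near end)
β0 |J1  (common-f at J1 fixed by 4)
β1 |J2  (through GY1, causality inverts; strokes same side of GY1)
β2 |J2  (prefer integral on C1)
β3 |R1  (only one flow-in slot at J2)

β0 |J1
β1 |J2
β2 |J2
β3 |R1
β4 |Sf1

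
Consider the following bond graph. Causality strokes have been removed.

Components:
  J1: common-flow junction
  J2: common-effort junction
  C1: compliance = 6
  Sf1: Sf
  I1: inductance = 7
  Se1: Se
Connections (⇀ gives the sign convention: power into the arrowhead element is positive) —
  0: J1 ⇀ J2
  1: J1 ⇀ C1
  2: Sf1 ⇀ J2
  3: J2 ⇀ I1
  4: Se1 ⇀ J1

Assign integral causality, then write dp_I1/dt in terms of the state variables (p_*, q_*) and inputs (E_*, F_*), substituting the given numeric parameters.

dp_I1/dt = E_Se1 - q_C1/6

#2 stroke at Sf1  (Sf1 (Sf) sets flow on bond)
#4 stroke at J1  (Se1 fixes effort; stroke away)
#1 stroke at J1  (prefer integral on C1)
#0 stroke at J2  (J1 needs exactly one f-in)
#3 stroke at I1  (J2: bond 0 brought effort, rest push out)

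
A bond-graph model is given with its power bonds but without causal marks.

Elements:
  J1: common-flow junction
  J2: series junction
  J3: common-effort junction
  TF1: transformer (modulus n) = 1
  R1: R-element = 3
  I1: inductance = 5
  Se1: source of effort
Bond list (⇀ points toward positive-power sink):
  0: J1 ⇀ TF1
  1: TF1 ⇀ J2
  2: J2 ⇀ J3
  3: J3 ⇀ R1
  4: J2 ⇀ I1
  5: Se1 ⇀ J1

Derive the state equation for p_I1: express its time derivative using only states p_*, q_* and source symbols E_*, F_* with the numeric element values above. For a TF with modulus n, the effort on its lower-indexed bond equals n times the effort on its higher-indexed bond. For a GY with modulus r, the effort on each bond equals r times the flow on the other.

dp_I1/dt = E_Se1 - 3*p_I1/5

#5 stroke→J1  (Se1: effort source, stroke at far end)
#0 stroke→TF1  (only one flow-in slot at J1)
#1 stroke→J2  (TF1 one-in-one-out from 0)
#4 stroke→I1  (I1: I, integral causality)
#2 stroke→J2  (common-f at J2 fixed by 4)
#3 stroke→J3  (closing 0-jn rule on J3)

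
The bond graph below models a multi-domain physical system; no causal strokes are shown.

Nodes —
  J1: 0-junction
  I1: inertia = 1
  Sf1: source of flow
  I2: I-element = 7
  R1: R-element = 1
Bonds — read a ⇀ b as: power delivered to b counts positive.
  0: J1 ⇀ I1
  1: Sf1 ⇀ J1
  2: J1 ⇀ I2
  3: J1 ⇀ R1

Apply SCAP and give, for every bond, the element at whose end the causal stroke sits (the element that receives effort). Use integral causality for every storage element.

b1 stroke→Sf1  (Sf1: flow source, stroke at near end)
b0 stroke→I1  (prefer integral on I1)
b2 stroke→I2  (I2: I, integral causality)
b3 stroke→J1  (J1 needs exactly one e-in)

#0 →I1
#1 →Sf1
#2 →I2
#3 →J1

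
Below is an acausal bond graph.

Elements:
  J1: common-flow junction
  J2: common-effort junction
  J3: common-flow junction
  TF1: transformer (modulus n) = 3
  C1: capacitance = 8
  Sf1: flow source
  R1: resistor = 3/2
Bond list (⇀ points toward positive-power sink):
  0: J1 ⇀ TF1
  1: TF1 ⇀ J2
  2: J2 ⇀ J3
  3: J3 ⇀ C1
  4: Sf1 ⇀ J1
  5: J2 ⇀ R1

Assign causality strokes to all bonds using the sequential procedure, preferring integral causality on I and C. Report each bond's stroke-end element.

β4 |Sf1  (source Sf1 imposes f)
β0 |J1  (J1 flow already set via bond 4)
β1 |TF1  (through TF1, causality passes straight; one stroke at TF1)
β3 |J3  (C1: C, integral causality)
β2 |J2  (J3 needs exactly one f-in)
β5 |R1  (J2: bond 2 brought effort, rest push out)

bond 0 →J1
bond 1 →TF1
bond 2 →J2
bond 3 →J3
bond 4 →Sf1
bond 5 →R1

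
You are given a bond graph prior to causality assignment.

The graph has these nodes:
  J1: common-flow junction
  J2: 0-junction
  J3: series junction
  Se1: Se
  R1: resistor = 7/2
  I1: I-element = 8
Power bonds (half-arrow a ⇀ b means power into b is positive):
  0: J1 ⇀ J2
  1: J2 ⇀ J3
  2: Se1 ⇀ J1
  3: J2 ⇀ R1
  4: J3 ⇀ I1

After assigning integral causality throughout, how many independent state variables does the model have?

#2 |J1  (Se1: effort source, stroke at far end)
#0 |J2  (J1 needs exactly one f-in)
#1 |J3  (J2: bond 0 brought effort, rest push out)
#3 |R1  (J2 effort already set via bond 0)
#4 |I1  (closing 1-jn rule on J3)

1  (I1 all integral)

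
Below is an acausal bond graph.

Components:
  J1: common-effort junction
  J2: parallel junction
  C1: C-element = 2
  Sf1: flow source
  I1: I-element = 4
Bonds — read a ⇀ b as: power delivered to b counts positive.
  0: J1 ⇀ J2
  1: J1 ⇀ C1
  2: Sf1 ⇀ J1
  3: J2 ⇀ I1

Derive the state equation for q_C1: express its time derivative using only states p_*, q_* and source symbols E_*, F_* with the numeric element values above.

#2 stroke→Sf1  (Sf1 fixes flow; stroke at Sf1)
#1 stroke→J1  (C1 integral (e out))
#0 stroke→J2  (0-jn J1 has e-setter on 1)
#3 stroke→I1  (0-jn J2 has e-setter on 0)

dq_C1/dt = F_Sf1 - p_I1/4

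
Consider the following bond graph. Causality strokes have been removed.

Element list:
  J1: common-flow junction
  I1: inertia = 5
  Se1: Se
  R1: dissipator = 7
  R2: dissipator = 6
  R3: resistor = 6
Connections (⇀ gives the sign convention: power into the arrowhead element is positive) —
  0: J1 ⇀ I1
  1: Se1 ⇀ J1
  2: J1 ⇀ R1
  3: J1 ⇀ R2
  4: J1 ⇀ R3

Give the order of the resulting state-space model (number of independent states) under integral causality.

bond 1 stroke at J1  (Se1 fixes effort; stroke away)
bond 0 stroke at I1  (I1 outputs flow p/I1)
bond 2 stroke at J1  (1-jn J1 has f-setter on 0)
bond 3 stroke at J1  (J1: bond 0 brought flow, rest push out)
bond 4 stroke at J1  (common-f at J1 fixed by 0)

1  (I1 all integral)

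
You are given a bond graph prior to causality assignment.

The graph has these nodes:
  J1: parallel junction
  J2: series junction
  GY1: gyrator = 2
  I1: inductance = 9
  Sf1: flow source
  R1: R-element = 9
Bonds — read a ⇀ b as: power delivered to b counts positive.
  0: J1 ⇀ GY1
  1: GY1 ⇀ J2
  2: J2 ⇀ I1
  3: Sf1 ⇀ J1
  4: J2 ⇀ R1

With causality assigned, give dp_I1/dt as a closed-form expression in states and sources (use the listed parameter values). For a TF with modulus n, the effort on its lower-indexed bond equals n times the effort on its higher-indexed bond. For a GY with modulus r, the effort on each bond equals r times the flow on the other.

#3 |Sf1  (Sf1: flow source, stroke at near end)
#0 |J1  (J1 needs exactly one e-in)
#1 |J2  (GY GY1: same side as bond 0)
#2 |I1  (I1 integral (f out))
#4 |J2  (1-jn J2 has f-setter on 2)

dp_I1/dt = 2*F_Sf1 - p_I1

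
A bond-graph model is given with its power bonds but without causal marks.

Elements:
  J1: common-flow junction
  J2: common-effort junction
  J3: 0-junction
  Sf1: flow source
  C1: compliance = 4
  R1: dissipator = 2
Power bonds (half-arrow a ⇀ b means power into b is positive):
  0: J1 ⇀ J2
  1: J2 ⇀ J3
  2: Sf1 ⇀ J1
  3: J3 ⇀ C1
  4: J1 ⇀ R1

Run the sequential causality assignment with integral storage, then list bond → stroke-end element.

bond 0 stroke→J1
bond 1 stroke→J2
bond 2 stroke→Sf1
bond 3 stroke→J3
bond 4 stroke→J1

bond 2 →Sf1  (source Sf1 imposes f)
bond 0 →J1  (1-jn J1 has f-setter on 2)
bond 4 →J1  (J1: bond 2 brought flow, rest push out)
bond 1 →J2  (J2: last free bond brings effort in)
bond 3 →J3  (only one effort-in slot at J3)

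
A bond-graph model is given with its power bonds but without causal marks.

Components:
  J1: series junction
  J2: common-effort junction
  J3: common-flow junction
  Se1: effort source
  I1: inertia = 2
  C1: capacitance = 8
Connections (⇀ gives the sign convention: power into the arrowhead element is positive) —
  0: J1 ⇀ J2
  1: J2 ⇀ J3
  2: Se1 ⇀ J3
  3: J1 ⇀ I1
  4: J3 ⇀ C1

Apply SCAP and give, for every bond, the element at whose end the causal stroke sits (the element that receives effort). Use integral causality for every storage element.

b2 stroke→J3  (source Se1 imposes e)
b3 stroke→I1  (prefer integral on I1)
b0 stroke→J1  (common-f at J1 fixed by 3)
b1 stroke→J2  (J2 needs exactly one e-in)
b4 stroke→J3  (1-jn J3 has f-setter on 1)

bond 0 →J1
bond 1 →J2
bond 2 →J3
bond 3 →I1
bond 4 →J3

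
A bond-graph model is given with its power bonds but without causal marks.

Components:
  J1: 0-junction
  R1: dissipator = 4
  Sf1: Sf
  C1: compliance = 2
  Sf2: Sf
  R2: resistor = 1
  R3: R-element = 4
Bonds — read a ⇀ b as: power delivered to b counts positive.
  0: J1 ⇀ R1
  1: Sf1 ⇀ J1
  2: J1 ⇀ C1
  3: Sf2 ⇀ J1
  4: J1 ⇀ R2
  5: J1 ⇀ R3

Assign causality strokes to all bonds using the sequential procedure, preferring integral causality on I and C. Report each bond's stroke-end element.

bond 0 stroke→R1
bond 1 stroke→Sf1
bond 2 stroke→J1
bond 3 stroke→Sf2
bond 4 stroke→R2
bond 5 stroke→R3

#1 stroke→Sf1  (Sf1 (Sf) sets flow on bond)
#3 stroke→Sf2  (Sf2 (Sf) sets flow on bond)
#2 stroke→J1  (C1 integral (e out))
#0 stroke→R1  (0-jn J1 has e-setter on 2)
#4 stroke→R2  (0-jn J1 has e-setter on 2)
#5 stroke→R3  (common-e at J1 fixed by 2)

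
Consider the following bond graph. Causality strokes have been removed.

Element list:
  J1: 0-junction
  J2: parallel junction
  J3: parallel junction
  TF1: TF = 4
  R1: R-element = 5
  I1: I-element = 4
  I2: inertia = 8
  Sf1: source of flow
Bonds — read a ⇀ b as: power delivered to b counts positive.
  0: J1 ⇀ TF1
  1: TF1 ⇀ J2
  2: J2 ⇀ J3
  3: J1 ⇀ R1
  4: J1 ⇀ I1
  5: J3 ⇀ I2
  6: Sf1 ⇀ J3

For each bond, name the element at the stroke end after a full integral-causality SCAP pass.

β6 |Sf1  (Sf1 fixes flow; stroke at Sf1)
β4 |I1  (I1 integral (f out))
β5 |I2  (I2 integral (f out))
β2 |J3  (J3: last free bond brings effort in)
β1 |J2  (J2: last free bond brings effort in)
β0 |TF1  (TF TF1: opposite of bond 1)
β3 |J1  (J1: last free bond brings effort in)

bond 0 |TF1
bond 1 |J2
bond 2 |J3
bond 3 |J1
bond 4 |I1
bond 5 |I2
bond 6 |Sf1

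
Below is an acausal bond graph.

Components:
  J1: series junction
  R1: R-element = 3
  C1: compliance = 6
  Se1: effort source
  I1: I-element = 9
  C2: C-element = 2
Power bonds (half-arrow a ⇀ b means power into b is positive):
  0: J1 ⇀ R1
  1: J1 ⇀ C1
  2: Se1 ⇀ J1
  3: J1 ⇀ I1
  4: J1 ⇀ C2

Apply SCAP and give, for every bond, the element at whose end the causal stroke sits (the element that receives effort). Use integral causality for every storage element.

#0 stroke→J1
#1 stroke→J1
#2 stroke→J1
#3 stroke→I1
#4 stroke→J1

b2 |J1  (Se1: effort source, stroke at far end)
b1 |J1  (prefer integral on C1)
b3 |I1  (I1 outputs flow p/I1)
b0 |J1  (common-f at J1 fixed by 3)
b4 |J1  (common-f at J1 fixed by 3)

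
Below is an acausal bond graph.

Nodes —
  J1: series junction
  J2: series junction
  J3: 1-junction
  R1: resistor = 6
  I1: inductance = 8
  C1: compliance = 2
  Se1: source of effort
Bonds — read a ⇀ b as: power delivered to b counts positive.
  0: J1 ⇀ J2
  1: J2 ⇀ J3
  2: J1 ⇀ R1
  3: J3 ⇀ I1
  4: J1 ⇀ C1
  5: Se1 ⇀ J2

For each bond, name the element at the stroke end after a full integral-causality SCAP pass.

#5 →J2  (Se1 (Se) sets effort on bond)
#3 →I1  (I1: I, integral causality)
#1 →J3  (common-f at J3 fixed by 3)
#0 →J2  (J2 flow already set via bond 1)
#2 →J1  (J1 flow already set via bond 0)
#4 →J1  (J1 flow already set via bond 0)

#0 stroke at J2
#1 stroke at J3
#2 stroke at J1
#3 stroke at I1
#4 stroke at J1
#5 stroke at J2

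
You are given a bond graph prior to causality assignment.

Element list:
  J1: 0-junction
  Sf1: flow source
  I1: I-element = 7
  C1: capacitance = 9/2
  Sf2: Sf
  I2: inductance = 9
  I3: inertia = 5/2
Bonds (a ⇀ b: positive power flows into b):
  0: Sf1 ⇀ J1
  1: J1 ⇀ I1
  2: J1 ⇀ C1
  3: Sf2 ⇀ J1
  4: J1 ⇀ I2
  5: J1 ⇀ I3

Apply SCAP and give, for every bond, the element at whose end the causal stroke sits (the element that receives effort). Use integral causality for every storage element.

#0 stroke→Sf1  (Sf1: flow source, stroke at near end)
#3 stroke→Sf2  (Sf2 fixes flow; stroke at Sf2)
#1 stroke→I1  (I1 outputs flow p/I1)
#2 stroke→J1  (prefer integral on C1)
#4 stroke→I2  (J1 effort already set via bond 2)
#5 stroke→I3  (common-e at J1 fixed by 2)

#0 |Sf1
#1 |I1
#2 |J1
#3 |Sf2
#4 |I2
#5 |I3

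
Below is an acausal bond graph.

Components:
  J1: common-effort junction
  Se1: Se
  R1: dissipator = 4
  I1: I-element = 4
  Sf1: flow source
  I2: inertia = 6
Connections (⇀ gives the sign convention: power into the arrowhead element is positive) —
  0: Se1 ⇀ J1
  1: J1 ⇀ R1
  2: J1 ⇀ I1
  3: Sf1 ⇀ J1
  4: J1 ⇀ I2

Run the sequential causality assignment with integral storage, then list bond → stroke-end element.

bond 0 stroke→J1
bond 1 stroke→R1
bond 2 stroke→I1
bond 3 stroke→Sf1
bond 4 stroke→I2

bond 0 stroke→J1  (Se1 fixes effort; stroke away)
bond 3 stroke→Sf1  (Sf1: flow source, stroke at near end)
bond 1 stroke→R1  (common-e at J1 fixed by 0)
bond 2 stroke→I1  (J1 effort already set via bond 0)
bond 4 stroke→I2  (J1: bond 0 brought effort, rest push out)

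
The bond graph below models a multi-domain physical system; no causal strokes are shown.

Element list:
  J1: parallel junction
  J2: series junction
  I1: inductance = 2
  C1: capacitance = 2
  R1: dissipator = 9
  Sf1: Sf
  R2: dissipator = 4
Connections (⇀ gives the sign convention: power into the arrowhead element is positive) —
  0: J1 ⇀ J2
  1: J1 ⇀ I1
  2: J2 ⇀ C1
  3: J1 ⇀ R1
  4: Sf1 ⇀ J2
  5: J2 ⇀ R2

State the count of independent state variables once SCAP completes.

2  (C1, I1 all integral)

#4 stroke→Sf1  (Sf1 fixes flow; stroke at Sf1)
#0 stroke→J2  (1-jn J2 has f-setter on 4)
#2 stroke→J2  (1-jn J2 has f-setter on 4)
#5 stroke→J2  (common-f at J2 fixed by 4)
#1 stroke→I1  (I1: I, integral causality)
#3 stroke→J1  (J1 needs exactly one e-in)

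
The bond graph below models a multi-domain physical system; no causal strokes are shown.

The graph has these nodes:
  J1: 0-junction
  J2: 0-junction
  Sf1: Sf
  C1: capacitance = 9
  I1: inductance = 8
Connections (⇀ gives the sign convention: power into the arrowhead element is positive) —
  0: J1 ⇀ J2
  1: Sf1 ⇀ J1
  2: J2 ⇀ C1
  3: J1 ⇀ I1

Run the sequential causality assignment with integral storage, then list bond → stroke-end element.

β1 |Sf1  (Sf1: flow source, stroke at near end)
β2 |J2  (C1: C, integral causality)
β0 |J1  (J2 effort already set via bond 2)
β3 |I1  (0-jn J1 has e-setter on 0)

b0 stroke→J1
b1 stroke→Sf1
b2 stroke→J2
b3 stroke→I1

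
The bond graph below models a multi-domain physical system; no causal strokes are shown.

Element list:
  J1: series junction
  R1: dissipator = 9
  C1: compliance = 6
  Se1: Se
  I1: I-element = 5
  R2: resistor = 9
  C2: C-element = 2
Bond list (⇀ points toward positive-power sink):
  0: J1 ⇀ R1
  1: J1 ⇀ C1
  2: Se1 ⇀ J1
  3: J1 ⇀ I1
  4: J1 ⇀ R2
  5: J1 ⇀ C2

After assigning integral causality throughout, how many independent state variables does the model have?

#2 stroke→J1  (Se1 fixes effort; stroke away)
#1 stroke→J1  (prefer integral on C1)
#3 stroke→I1  (I1 integral (f out))
#0 stroke→J1  (1-jn J1 has f-setter on 3)
#4 stroke→J1  (common-f at J1 fixed by 3)
#5 stroke→J1  (1-jn J1 has f-setter on 3)

3  (C1, C2, I1 all integral)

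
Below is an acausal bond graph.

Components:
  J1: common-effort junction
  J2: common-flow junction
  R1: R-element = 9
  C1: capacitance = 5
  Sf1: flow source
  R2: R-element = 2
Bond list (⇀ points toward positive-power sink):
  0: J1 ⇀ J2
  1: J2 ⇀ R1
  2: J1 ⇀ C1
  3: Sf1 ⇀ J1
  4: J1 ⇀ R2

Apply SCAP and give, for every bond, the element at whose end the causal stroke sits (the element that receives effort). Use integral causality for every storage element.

#0 stroke→J2
#1 stroke→R1
#2 stroke→J1
#3 stroke→Sf1
#4 stroke→R2

β3 |Sf1  (source Sf1 imposes f)
β2 |J1  (C1: C, integral causality)
β0 |J2  (J1: bond 2 brought effort, rest push out)
β4 |R2  (common-e at J1 fixed by 2)
β1 |R1  (only one flow-in slot at J2)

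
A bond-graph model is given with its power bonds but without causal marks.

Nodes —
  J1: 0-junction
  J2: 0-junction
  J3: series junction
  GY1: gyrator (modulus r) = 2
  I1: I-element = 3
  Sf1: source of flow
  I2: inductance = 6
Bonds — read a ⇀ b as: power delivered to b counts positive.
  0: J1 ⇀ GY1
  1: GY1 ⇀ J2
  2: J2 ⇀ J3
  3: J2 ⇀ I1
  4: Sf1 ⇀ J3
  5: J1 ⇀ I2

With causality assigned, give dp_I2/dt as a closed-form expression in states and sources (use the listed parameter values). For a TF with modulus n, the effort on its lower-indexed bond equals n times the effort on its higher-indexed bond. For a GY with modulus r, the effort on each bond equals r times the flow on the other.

dp_I2/dt = 2*F_Sf1 + 2*p_I1/3

b4 →Sf1  (source Sf1 imposes f)
b2 →J3  (common-f at J3 fixed by 4)
b3 →I1  (prefer integral on I1)
b1 →J2  (closing 0-jn rule on J2)
b0 →J1  (through GY1, causality inverts; strokes same side of GY1)
b5 →I2  (J1 effort already set via bond 0)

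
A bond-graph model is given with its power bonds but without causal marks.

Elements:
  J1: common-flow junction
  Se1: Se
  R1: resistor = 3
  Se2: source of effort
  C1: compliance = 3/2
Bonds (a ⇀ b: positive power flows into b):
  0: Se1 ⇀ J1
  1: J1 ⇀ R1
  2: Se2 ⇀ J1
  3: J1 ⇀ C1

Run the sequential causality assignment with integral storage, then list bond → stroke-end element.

#0 →J1  (Se1 (Se) sets effort on bond)
#2 →J1  (source Se2 imposes e)
#3 →J1  (C1 outputs effort q/C1)
#1 →R1  (J1 needs exactly one f-in)

bond 0 stroke→J1
bond 1 stroke→R1
bond 2 stroke→J1
bond 3 stroke→J1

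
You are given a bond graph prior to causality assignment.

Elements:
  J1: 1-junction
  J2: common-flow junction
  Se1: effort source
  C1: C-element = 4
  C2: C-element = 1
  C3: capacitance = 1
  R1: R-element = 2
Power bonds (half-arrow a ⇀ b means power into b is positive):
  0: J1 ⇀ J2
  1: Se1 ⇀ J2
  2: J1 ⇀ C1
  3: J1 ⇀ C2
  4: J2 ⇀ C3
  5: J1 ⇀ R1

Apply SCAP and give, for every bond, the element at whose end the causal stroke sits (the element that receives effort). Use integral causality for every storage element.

#1 →J2  (source Se1 imposes e)
#2 →J1  (C1: C, integral causality)
#3 →J1  (prefer integral on C2)
#4 →J2  (C3 outputs effort q/C3)
#0 →J1  (J2 needs exactly one f-in)
#5 →R1  (closing 1-jn rule on J1)

β0 |J1
β1 |J2
β2 |J1
β3 |J1
β4 |J2
β5 |R1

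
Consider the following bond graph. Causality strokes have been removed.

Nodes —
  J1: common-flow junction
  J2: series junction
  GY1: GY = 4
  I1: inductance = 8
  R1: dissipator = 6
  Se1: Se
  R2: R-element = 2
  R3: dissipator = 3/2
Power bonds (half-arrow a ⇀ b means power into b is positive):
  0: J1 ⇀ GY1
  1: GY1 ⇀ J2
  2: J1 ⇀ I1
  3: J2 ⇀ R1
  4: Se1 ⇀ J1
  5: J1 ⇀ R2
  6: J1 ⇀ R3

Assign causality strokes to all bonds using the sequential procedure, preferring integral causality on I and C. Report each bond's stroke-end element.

#0 |J1
#1 |J2
#2 |I1
#3 |R1
#4 |J1
#5 |J1
#6 |J1

#4 stroke at J1  (Se1 fixes effort; stroke away)
#2 stroke at I1  (I1 integral (f out))
#0 stroke at J1  (common-f at J1 fixed by 2)
#5 stroke at J1  (J1: bond 2 brought flow, rest push out)
#6 stroke at J1  (1-jn J1 has f-setter on 2)
#1 stroke at J2  (through GY1, causality inverts; strokes same side of GY1)
#3 stroke at R1  (J2: last free bond brings flow in)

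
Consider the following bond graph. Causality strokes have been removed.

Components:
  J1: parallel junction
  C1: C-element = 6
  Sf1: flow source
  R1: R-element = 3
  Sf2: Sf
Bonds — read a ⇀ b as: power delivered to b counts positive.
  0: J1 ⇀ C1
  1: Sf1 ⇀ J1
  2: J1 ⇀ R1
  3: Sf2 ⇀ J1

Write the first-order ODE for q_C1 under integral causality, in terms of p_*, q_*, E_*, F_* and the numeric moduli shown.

dq_C1/dt = F_Sf1 + F_Sf2 - q_C1/18

β1 →Sf1  (Sf1 fixes flow; stroke at Sf1)
β3 →Sf2  (Sf2: flow source, stroke at near end)
β0 →J1  (prefer integral on C1)
β2 →R1  (common-e at J1 fixed by 0)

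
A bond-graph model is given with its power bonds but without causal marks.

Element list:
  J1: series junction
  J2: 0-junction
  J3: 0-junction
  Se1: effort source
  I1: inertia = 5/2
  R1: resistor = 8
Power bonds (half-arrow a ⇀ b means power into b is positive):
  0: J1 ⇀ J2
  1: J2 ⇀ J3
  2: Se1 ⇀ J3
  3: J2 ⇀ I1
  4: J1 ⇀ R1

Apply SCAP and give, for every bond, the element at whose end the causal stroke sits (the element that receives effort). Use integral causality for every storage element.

bond 0 →J1
bond 1 →J2
bond 2 →J3
bond 3 →I1
bond 4 →R1

#2 stroke at J3  (Se1 fixes effort; stroke away)
#1 stroke at J2  (J3: bond 2 brought effort, rest push out)
#0 stroke at J1  (J2 effort already set via bond 1)
#3 stroke at I1  (J2 effort already set via bond 1)
#4 stroke at R1  (J1: last free bond brings flow in)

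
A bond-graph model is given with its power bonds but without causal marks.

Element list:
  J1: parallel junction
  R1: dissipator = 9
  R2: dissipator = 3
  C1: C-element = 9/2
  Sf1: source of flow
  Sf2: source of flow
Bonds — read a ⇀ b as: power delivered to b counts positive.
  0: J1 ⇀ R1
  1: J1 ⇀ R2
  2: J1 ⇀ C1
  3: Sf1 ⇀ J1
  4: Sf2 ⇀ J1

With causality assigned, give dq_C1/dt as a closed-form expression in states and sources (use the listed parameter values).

#3 →Sf1  (Sf1 fixes flow; stroke at Sf1)
#4 →Sf2  (Sf2: flow source, stroke at near end)
#2 →J1  (C1 integral (e out))
#0 →R1  (J1 effort already set via bond 2)
#1 →R2  (J1 effort already set via bond 2)

dq_C1/dt = F_Sf1 + F_Sf2 - 8*q_C1/81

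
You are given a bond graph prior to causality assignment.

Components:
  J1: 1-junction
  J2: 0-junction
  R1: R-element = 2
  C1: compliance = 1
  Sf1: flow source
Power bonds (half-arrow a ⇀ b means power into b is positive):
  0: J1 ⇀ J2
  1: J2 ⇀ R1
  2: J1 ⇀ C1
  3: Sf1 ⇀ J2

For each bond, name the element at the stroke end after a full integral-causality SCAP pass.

#0 |J2
#1 |R1
#2 |J1
#3 |Sf1

#3 |Sf1  (Sf1 fixes flow; stroke at Sf1)
#2 |J1  (C1: C, integral causality)
#0 |J2  (J1 needs exactly one f-in)
#1 |R1  (J2: bond 0 brought effort, rest push out)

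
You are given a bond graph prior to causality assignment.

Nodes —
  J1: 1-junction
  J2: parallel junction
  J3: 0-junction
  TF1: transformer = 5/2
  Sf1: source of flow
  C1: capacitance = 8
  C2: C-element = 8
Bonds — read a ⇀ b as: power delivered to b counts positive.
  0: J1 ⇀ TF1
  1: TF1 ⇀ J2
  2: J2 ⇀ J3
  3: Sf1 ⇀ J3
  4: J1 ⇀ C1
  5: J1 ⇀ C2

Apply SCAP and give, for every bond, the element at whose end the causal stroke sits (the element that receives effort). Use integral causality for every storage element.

β3 stroke→Sf1  (Sf1 (Sf) sets flow on bond)
β2 stroke→J3  (J3: last free bond brings effort in)
β1 stroke→J2  (J2 needs exactly one e-in)
β0 stroke→TF1  (TF1: transformer flips bond 1)
β4 stroke→J1  (common-f at J1 fixed by 0)
β5 stroke→J1  (J1: bond 0 brought flow, rest push out)

b0 stroke→TF1
b1 stroke→J2
b2 stroke→J3
b3 stroke→Sf1
b4 stroke→J1
b5 stroke→J1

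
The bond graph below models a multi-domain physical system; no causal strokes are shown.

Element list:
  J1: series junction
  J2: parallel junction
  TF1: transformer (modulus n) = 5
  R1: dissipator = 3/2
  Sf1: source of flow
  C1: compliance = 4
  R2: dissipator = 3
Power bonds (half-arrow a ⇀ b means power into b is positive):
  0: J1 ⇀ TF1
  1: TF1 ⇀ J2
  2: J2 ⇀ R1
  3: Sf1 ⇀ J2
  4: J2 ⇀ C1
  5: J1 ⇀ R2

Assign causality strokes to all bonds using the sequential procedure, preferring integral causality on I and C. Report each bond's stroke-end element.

#0 →J1
#1 →TF1
#2 →R1
#3 →Sf1
#4 →J2
#5 →R2

bond 3 |Sf1  (Sf1 fixes flow; stroke at Sf1)
bond 4 |J2  (C1: C, integral causality)
bond 1 |TF1  (J2: bond 4 brought effort, rest push out)
bond 2 |R1  (0-jn J2 has e-setter on 4)
bond 0 |J1  (TF1 one-in-one-out from 1)
bond 5 |R2  (closing 1-jn rule on J1)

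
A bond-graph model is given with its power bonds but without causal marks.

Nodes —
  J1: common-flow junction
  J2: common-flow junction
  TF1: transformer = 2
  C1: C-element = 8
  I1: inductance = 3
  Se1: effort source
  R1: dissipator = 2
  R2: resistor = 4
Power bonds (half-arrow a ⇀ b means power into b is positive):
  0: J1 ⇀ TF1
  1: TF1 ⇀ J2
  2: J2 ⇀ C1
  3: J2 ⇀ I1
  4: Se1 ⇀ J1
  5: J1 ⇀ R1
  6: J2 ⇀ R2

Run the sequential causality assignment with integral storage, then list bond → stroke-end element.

bond 4 stroke at J1  (source Se1 imposes e)
bond 2 stroke at J2  (C1 integral (e out))
bond 3 stroke at I1  (prefer integral on I1)
bond 1 stroke at J2  (J2: bond 3 brought flow, rest push out)
bond 6 stroke at J2  (J2: bond 3 brought flow, rest push out)
bond 0 stroke at TF1  (TF TF1: opposite of bond 1)
bond 5 stroke at J1  (common-f at J1 fixed by 0)

#0 stroke→TF1
#1 stroke→J2
#2 stroke→J2
#3 stroke→I1
#4 stroke→J1
#5 stroke→J1
#6 stroke→J2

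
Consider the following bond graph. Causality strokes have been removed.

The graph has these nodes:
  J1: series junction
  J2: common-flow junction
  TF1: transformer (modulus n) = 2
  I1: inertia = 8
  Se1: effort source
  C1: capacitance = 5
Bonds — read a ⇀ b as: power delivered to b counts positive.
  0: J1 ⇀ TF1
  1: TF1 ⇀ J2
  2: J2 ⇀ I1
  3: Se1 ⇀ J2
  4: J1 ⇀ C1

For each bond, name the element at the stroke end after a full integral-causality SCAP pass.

bond 3 stroke at J2  (source Se1 imposes e)
bond 2 stroke at I1  (I1 outputs flow p/I1)
bond 1 stroke at J2  (J2: bond 2 brought flow, rest push out)
bond 0 stroke at TF1  (through TF1, causality passes straight; one stroke at TF1)
bond 4 stroke at J1  (1-jn J1 has f-setter on 0)

β0 →TF1
β1 →J2
β2 →I1
β3 →J2
β4 →J1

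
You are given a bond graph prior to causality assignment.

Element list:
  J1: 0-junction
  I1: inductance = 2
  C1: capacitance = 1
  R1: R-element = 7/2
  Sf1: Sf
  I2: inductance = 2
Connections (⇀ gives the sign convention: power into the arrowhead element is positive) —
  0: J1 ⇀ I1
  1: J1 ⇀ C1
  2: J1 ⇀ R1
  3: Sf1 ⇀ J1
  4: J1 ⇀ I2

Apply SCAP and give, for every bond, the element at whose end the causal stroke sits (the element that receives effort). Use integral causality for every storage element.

bond 3 →Sf1  (source Sf1 imposes f)
bond 0 →I1  (I1: I, integral causality)
bond 1 →J1  (prefer integral on C1)
bond 2 →R1  (J1 effort already set via bond 1)
bond 4 →I2  (common-e at J1 fixed by 1)

β0 →I1
β1 →J1
β2 →R1
β3 →Sf1
β4 →I2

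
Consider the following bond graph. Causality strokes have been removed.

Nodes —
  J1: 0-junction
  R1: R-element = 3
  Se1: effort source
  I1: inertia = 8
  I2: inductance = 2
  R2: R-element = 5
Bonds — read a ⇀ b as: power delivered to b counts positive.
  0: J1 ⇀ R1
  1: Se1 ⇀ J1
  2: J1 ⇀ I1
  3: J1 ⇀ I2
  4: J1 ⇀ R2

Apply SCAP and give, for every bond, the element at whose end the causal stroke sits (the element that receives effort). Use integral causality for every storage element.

bond 0 stroke→R1
bond 1 stroke→J1
bond 2 stroke→I1
bond 3 stroke→I2
bond 4 stroke→R2

#1 stroke at J1  (Se1 (Se) sets effort on bond)
#0 stroke at R1  (common-e at J1 fixed by 1)
#2 stroke at I1  (0-jn J1 has e-setter on 1)
#3 stroke at I2  (J1 effort already set via bond 1)
#4 stroke at R2  (J1: bond 1 brought effort, rest push out)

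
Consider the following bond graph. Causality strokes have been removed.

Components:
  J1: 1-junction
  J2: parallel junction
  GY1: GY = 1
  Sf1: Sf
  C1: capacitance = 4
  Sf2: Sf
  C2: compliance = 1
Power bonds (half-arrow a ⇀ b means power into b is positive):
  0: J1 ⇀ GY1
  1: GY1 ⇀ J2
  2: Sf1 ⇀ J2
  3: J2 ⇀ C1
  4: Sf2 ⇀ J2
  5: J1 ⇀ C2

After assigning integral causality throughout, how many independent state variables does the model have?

b2 →Sf1  (Sf1 fixes flow; stroke at Sf1)
b4 →Sf2  (Sf2 fixes flow; stroke at Sf2)
b3 →J2  (C1: C, integral causality)
b1 →GY1  (common-e at J2 fixed by 3)
b0 →GY1  (GY GY1: same side as bond 1)
b5 →J1  (J1: bond 0 brought flow, rest push out)

2  (C1, C2 all integral)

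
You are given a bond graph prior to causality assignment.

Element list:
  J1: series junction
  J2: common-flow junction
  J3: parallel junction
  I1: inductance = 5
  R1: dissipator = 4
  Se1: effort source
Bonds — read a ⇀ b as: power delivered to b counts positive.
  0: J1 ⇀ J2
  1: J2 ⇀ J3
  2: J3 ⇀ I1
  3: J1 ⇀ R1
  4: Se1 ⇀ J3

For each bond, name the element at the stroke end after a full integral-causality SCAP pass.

bond 0 stroke→J1
bond 1 stroke→J2
bond 2 stroke→I1
bond 3 stroke→R1
bond 4 stroke→J3

β4 stroke at J3  (Se1 (Se) sets effort on bond)
β1 stroke at J2  (J3 effort already set via bond 4)
β2 stroke at I1  (J3: bond 4 brought effort, rest push out)
β0 stroke at J1  (closing 1-jn rule on J2)
β3 stroke at R1  (J1: last free bond brings flow in)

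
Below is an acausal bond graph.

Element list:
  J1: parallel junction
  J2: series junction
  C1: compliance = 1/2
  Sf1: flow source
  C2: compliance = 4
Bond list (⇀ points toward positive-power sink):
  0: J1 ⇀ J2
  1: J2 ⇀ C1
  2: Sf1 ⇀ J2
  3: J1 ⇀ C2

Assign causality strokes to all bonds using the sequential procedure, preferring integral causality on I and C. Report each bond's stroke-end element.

β0 stroke→J2
β1 stroke→J2
β2 stroke→Sf1
β3 stroke→J1

#2 →Sf1  (Sf1 (Sf) sets flow on bond)
#0 →J2  (J2 flow already set via bond 2)
#1 →J2  (common-f at J2 fixed by 2)
#3 →J1  (J1: last free bond brings effort in)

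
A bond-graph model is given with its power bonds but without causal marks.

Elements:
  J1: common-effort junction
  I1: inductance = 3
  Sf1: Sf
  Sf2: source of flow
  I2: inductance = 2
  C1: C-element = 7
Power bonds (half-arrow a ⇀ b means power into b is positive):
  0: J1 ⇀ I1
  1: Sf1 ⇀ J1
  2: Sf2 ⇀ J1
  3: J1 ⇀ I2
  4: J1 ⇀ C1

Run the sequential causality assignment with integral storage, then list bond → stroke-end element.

b1 →Sf1  (Sf1 (Sf) sets flow on bond)
b2 →Sf2  (source Sf2 imposes f)
b0 →I1  (prefer integral on I1)
b3 →I2  (I2: I, integral causality)
b4 →J1  (J1 needs exactly one e-in)

β0 stroke at I1
β1 stroke at Sf1
β2 stroke at Sf2
β3 stroke at I2
β4 stroke at J1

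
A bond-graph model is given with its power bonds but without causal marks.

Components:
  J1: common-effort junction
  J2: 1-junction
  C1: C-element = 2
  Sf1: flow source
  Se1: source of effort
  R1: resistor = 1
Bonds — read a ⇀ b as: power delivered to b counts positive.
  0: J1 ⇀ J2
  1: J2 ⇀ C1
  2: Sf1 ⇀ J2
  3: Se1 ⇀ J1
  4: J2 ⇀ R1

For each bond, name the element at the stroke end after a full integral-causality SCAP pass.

b0 stroke→J2
b1 stroke→J2
b2 stroke→Sf1
b3 stroke→J1
b4 stroke→J2

bond 2 stroke at Sf1  (source Sf1 imposes f)
bond 3 stroke at J1  (source Se1 imposes e)
bond 0 stroke at J2  (0-jn J1 has e-setter on 3)
bond 1 stroke at J2  (1-jn J2 has f-setter on 2)
bond 4 stroke at J2  (J2 flow already set via bond 2)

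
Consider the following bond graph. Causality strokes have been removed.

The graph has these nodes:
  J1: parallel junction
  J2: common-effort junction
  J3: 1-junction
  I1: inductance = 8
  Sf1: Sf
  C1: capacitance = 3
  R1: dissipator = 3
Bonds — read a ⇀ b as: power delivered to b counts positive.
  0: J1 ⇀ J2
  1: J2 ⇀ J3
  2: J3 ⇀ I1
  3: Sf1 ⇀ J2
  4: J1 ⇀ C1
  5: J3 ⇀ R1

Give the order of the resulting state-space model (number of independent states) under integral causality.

2  (C1, I1 all integral)

#3 stroke→Sf1  (Sf1 (Sf) sets flow on bond)
#2 stroke→I1  (prefer integral on I1)
#1 stroke→J3  (1-jn J3 has f-setter on 2)
#5 stroke→J3  (1-jn J3 has f-setter on 2)
#0 stroke→J2  (only one effort-in slot at J2)
#4 stroke→J1  (only one effort-in slot at J1)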